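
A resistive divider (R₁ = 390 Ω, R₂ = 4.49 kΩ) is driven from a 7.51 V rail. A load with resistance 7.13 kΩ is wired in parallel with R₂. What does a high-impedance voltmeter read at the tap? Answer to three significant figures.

The load sits in parallel with R₂: R₂‖R_L = (4490 × 7130) / (4490 + 7130) = 2755 Ω.
V_out = 7.51 × 2755 / (390 + 2755) = 7.51 × 2755/3145 = 6.58 V.

V_out ≈ 6.58 V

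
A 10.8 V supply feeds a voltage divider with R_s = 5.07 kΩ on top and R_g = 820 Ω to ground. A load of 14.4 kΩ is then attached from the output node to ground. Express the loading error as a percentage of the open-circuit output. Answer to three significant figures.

The divider's output (Thévenin) resistance is R_s‖R_g = 705.8 Ω.
Fractional drop under load = R_th/(R_th + R_L) = 705.8 / (705.8 + 14400) = 0.04673.
So the output falls by 4.67 %.

4.67 %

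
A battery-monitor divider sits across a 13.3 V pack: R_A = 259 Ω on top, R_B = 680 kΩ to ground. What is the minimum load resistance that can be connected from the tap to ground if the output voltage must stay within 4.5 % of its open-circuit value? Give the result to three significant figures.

R_L(min) ≈ 5.49 kΩ

Output resistance R_th = R_A‖R_B = (259 × 680000)/680300 = 258.9 Ω.
The fractional drop is R_th/(R_th + R_L); requiring this ≤ 0.0450 gives R_L ≥ R_th(1/0.0450 − 1) = 258.9 × 21.22 = 5.49 kΩ.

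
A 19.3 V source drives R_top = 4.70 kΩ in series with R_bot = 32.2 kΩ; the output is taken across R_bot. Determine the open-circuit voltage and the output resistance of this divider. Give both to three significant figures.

V_th = 16.8 V, R_th = 4.10 kΩ

V_th is the open-circuit tap voltage: 19.3 × 32.2/(4.70 + 32.2) = 16.8 V.
With the supply zeroed, R_top and R_bot appear in parallel from the tap: R_th = R_top‖R_bot = (4.70 × 32.2)/36.90 = 4.10 kΩ.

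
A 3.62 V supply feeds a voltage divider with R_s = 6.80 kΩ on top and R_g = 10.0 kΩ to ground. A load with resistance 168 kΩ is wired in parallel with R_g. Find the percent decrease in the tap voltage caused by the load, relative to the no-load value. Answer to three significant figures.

The divider's output (Thévenin) resistance is R_s‖R_g = 4.048 kΩ.
Fractional drop under load = R_th/(R_th + R_L) = 4.048 / (4.048 + 168) = 0.02353.
So the output falls by 2.35 %.

2.35 %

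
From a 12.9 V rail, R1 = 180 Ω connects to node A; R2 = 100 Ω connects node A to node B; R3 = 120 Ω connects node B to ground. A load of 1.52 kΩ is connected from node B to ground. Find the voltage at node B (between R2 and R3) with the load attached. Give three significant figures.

At node B, R3 is in parallel with the load: R3‖R_L = 111.2 Ω.
Below node A the resistance is R2 + (R3‖R_L) = 211.2 Ω, so V_A = 12.9 × 211.2/391.2 = 6.965 V.
Then V_B = V_A × (R3‖R_L)/(R2 + R3‖R_L) = 6.965 × 111.2/211.2 = 3.67 V.

V ≈ 3.67 V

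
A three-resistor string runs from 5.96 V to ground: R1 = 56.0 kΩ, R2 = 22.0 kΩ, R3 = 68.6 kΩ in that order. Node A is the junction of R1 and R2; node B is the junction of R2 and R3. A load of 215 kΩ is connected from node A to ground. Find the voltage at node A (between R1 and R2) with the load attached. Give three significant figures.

Below node A the series string R2+R3 = 90.60 kΩ sits in parallel with the 215 kΩ load: 63.74 kΩ.
V_A = 5.96 × 63.74/(56.0 + 63.74) = 3.17 V.

V ≈ 3.17 V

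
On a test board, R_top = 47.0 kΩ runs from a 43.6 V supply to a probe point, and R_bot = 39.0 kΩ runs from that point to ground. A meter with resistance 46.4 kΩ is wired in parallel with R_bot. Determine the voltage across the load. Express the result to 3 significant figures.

V_out ≈ 13.5 V

The load sits in parallel with R_bot: R_bot‖R_L = (39.0 × 46.4) / (39.0 + 46.4) = 21.19 kΩ.
V_out = 43.6 × 21.19 / (47.0 + 21.19) = 43.6 × 21.19/68.19 = 13.5 V.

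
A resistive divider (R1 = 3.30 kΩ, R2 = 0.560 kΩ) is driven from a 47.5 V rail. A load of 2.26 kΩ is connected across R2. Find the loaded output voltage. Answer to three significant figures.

V_out ≈ 5.69 V

The load sits in parallel with R2: R2‖R_L = (560 × 2260) / (560 + 2260) = 448.8 Ω.
V_out = 47.5 × 448.8 / (3300 + 448.8) = 47.5 × 448.8/3749 = 5.69 V.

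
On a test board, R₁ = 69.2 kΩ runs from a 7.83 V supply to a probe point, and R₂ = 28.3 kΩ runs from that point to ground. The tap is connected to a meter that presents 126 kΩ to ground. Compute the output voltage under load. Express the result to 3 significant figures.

V_out ≈ 1.96 V

The load sits in parallel with R₂: R₂‖R_L = (28.3 × 126) / (28.3 + 126) = 23.11 kΩ.
V_out = 7.83 × 23.11 / (69.2 + 23.11) = 7.83 × 23.11/92.31 = 1.96 V.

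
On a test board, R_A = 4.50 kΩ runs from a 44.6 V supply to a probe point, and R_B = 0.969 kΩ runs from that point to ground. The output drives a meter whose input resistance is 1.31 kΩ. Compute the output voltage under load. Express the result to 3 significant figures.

The load sits in parallel with R_B: R_B‖R_L = (969 × 1310) / (969 + 1310) = 557.0 Ω.
V_out = 44.6 × 557.0 / (4500 + 557.0) = 44.6 × 557.0/5057 = 4.91 V.

V_out ≈ 4.91 V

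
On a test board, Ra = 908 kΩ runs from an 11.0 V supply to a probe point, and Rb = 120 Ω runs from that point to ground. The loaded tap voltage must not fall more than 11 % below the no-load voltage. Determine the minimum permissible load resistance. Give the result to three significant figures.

R_L(min) ≈ 971 Ω

Output resistance R_th = Ra‖Rb = (908000 × 120)/908100 = 120.0 Ω.
The fractional drop is R_th/(R_th + R_L); requiring this ≤ 0.110 gives R_L ≥ R_th(1/0.110 − 1) = 120.0 × 8.091 = 971 Ω.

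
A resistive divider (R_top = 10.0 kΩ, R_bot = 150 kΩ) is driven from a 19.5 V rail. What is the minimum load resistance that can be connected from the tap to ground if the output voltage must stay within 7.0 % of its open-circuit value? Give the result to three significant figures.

Output resistance R_th = R_top‖R_bot = (10.0 × 150)/160.0 = 9.375 kΩ.
The fractional drop is R_th/(R_th + R_L); requiring this ≤ 0.0700 gives R_L ≥ R_th(1/0.0700 − 1) = 9.375 × 13.29 = 125 kΩ.

R_L(min) ≈ 125 kΩ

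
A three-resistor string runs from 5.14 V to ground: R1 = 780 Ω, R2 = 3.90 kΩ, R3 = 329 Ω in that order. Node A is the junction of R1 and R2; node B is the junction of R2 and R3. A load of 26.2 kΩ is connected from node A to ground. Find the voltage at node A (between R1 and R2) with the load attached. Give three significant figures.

V ≈ 4.23 V

Below node A the series string R2+R3 = 4229 Ω sits in parallel with the 26200 Ω load: 3641 Ω.
V_A = 5.14 × 3641/(780 + 3641) = 4.23 V.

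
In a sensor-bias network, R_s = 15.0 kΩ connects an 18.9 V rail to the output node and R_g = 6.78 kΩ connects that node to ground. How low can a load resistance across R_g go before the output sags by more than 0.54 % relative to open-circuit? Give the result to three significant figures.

R_L(min) ≈ 860 kΩ

Output resistance R_th = R_s‖R_g = (15.0 × 6.78)/21.78 = 4.669 kΩ.
The fractional drop is R_th/(R_th + R_L); requiring this ≤ 0.00540 gives R_L ≥ R_th(1/0.00540 − 1) = 4.669 × 184.2 = 860 kΩ.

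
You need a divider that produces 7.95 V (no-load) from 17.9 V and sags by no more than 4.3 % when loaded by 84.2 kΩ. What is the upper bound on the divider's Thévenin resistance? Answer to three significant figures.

Loading drop = R_th/(R_th + R_L) ≤ 0.0430, so R_th ≤ R_L · ε/(1−ε) = 84.2 kΩ × 0.0430/0.9570 = 3.78 kΩ.

R_th ≤ 3.78 kΩ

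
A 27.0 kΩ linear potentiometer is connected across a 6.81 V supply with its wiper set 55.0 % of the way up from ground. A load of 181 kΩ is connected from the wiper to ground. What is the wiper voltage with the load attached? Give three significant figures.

V ≈ 3.61 V

The wiper splits the pot into (1−α)R = 12.15 kΩ above and αR = 14.85 kΩ below.
Lower section ‖ load = 13.72 kΩ.
V_wiper = 6.81 × 13.72/(12.15 + 13.72) = 3.61 V.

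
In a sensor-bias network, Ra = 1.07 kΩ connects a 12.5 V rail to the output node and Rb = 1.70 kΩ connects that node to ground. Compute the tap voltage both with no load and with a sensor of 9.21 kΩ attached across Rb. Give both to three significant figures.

Open-circuit: V = 12.5 × 1.70/(1.07 + 1.70) = 7.67 V.
With the load, Rb becomes Rb‖R_L = 1.435 kΩ, so V = 12.5 × 1.435/2.505 = 7.16 V.

Unloaded: 7.67 V; loaded: 7.16 V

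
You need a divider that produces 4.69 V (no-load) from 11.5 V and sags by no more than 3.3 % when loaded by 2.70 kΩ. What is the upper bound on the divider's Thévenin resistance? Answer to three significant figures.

Loading drop = R_th/(R_th + R_L) ≤ 0.0330, so R_th ≤ R_L · ε/(1−ε) = 2.70 kΩ × 0.0330/0.9670 = 92.1 Ω.

R_th ≤ 92.1 Ω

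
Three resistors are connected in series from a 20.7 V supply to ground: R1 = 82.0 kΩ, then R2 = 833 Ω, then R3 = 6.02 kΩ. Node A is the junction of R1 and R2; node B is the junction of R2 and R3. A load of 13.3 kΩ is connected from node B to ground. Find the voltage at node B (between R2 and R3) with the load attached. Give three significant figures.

At node B, R3 is in parallel with the load: R3‖R_L = 4144 Ω.
Below node A the resistance is R2 + (R3‖R_L) = 4977 Ω, so V_A = 20.7 × 4977/86980 = 1.185 V.
Then V_B = V_A × (R3‖R_L)/(R2 + R3‖R_L) = 1.185 × 4144/4977 = 0.986 V.

V ≈ 0.986 V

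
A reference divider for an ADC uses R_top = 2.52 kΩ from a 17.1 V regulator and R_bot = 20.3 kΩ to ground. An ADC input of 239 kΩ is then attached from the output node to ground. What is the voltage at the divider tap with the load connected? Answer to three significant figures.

The load sits in parallel with R_bot: R_bot‖R_L = (20.3 × 239) / (20.3 + 239) = 18.71 kΩ.
V_out = 17.1 × 18.71 / (2.52 + 18.71) = 17.1 × 18.71/21.23 = 15.1 V.

V_out ≈ 15.1 V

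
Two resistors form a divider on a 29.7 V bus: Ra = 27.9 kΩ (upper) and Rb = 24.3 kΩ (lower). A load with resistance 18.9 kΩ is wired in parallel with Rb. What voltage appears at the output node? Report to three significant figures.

V_out ≈ 8.19 V

The load sits in parallel with Rb: Rb‖R_L = (24.3 × 18.9) / (24.3 + 18.9) = 10.63 kΩ.
V_out = 29.7 × 10.63 / (27.9 + 10.63) = 29.7 × 10.63/38.53 = 8.19 V.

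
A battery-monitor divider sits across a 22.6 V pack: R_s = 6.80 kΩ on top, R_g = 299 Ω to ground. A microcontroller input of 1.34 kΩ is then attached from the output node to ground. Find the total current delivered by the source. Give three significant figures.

R_g‖R_L = 244.5 Ω, so the source sees R_s + R_g‖R_L = 7044 Ω.
I = 22.6 V / 7044 Ω = 3.21 mA.

I ≈ 3.21 mA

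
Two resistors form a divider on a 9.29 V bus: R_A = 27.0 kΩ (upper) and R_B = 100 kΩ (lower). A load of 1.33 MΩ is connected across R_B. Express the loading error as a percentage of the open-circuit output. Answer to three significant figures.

The divider's output (Thévenin) resistance is R_A‖R_B = 21.26 kΩ.
Fractional drop under load = R_th/(R_th + R_L) = 21.26 / (21.26 + 1330) = 0.01573.
So the output falls by 1.57 %.

1.57 %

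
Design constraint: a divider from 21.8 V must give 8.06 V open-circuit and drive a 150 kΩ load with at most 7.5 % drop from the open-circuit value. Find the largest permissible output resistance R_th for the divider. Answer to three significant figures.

Loading drop = R_th/(R_th + R_L) ≤ 0.0750, so R_th ≤ R_L · ε/(1−ε) = 150 kΩ × 0.0750/0.9250 = 12.2 kΩ.
(Any R1, R2 with R2/(R1+R2) = 0.370 and R1‖R2 ≤ 12.2 kΩ will meet the spec.)

R_th ≤ 12.2 kΩ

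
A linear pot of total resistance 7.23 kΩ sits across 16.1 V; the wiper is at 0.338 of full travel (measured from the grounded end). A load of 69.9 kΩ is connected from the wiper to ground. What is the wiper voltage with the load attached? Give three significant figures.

V ≈ 5.32 V

The wiper splits the pot into (1−α)R = 4.786 kΩ above and αR = 2.444 kΩ below.
Lower section ‖ load = 2.361 kΩ.
V_wiper = 16.1 × 2.361/(4.786 + 2.361) = 5.32 V.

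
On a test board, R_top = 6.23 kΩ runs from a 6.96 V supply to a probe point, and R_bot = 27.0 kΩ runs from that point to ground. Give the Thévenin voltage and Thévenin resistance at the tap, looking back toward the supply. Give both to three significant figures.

V_th = 5.66 V, R_th = 5.06 kΩ

V_th is the open-circuit tap voltage: 6.96 × 27.0/(6.23 + 27.0) = 5.66 V.
With the supply zeroed, R_top and R_bot appear in parallel from the tap: R_th = R_top‖R_bot = (6.23 × 27.0)/33.23 = 5.06 kΩ.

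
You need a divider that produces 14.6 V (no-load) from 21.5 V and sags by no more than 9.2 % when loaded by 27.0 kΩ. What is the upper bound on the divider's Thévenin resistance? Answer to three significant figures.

R_th ≤ 2.74 kΩ

Loading drop = R_th/(R_th + R_L) ≤ 0.0920, so R_th ≤ R_L · ε/(1−ε) = 27.0 kΩ × 0.0920/0.9080 = 2.74 kΩ.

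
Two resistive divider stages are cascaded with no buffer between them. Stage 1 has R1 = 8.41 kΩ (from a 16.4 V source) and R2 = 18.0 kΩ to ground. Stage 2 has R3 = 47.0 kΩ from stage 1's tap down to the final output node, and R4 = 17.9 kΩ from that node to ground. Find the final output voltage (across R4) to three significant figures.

Stage 2 presents R3+R4 = 64.90 kΩ as a load on stage 1's tap.
Stage 1's lower leg becomes R2‖(R3+R4) = 14.09 kΩ, so V_mid = 16.4 × 14.09/22.50 = 10.27 V.
Stage 2 is itself unloaded: V_out = V_mid × R4/(R3+R4) = 10.27 × 17.9/64.90 = 2.83 V.

V_out ≈ 2.83 V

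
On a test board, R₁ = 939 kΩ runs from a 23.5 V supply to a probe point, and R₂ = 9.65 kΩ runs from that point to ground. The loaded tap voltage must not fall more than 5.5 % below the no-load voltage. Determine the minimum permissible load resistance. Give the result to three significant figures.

Output resistance R_th = R₁‖R₂ = (939 × 9.65)/948.6 = 9.552 kΩ.
The fractional drop is R_th/(R_th + R_L); requiring this ≤ 0.0550 gives R_L ≥ R_th(1/0.0550 − 1) = 9.552 × 17.18 = 164 kΩ.

R_L(min) ≈ 164 kΩ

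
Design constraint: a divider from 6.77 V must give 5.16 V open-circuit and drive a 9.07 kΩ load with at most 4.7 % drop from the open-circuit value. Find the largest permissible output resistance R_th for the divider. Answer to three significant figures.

Loading drop = R_th/(R_th + R_L) ≤ 0.0470, so R_th ≤ R_L · ε/(1−ε) = 9.07 kΩ × 0.0470/0.9530 = 447 Ω.
(Any R1, R2 with R2/(R1+R2) = 0.762 and R1‖R2 ≤ 447 Ω will meet the spec.)

R_th ≤ 447 Ω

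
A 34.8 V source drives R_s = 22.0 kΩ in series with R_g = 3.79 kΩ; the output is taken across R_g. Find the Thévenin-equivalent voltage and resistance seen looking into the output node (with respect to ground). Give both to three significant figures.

V_th = 5.11 V, R_th = 3.23 kΩ

V_th is the open-circuit tap voltage: 34.8 × 3.79/(22.0 + 3.79) = 5.11 V.
With the supply zeroed, R_s and R_g appear in parallel from the tap: R_th = R_s‖R_g = (22.0 × 3.79)/25.79 = 3.23 kΩ.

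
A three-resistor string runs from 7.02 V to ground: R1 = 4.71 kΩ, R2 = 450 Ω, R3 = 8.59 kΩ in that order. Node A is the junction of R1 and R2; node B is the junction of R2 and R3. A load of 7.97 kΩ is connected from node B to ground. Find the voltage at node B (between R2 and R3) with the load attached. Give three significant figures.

V ≈ 3.12 V

At node B, R3 is in parallel with the load: R3‖R_L = 4134 Ω.
Below node A the resistance is R2 + (R3‖R_L) = 4584 Ω, so V_A = 7.02 × 4584/9294 = 3.462 V.
Then V_B = V_A × (R3‖R_L)/(R2 + R3‖R_L) = 3.462 × 4134/4584 = 3.12 V.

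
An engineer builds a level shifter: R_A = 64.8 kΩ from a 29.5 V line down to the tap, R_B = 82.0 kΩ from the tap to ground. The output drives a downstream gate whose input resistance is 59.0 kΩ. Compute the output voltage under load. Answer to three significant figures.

V_out ≈ 10.2 V

The load sits in parallel with R_B: R_B‖R_L = (82.0 × 59.0) / (82.0 + 59.0) = 34.31 kΩ.
V_out = 29.5 × 34.31 / (64.8 + 34.31) = 29.5 × 34.31/99.11 = 10.2 V.
(Unloaded it would have been 16.5 V.)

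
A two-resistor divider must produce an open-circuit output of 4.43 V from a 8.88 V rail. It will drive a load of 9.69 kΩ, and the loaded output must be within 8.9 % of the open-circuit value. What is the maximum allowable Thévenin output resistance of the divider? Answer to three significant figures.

Loading drop = R_th/(R_th + R_L) ≤ 0.0890, so R_th ≤ R_L · ε/(1−ε) = 9.69 kΩ × 0.0890/0.9110 = 947 Ω.

R_th ≤ 947 Ω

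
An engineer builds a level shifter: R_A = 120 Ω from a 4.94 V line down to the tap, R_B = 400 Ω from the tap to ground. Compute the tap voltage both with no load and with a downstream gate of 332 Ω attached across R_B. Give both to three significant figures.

Open-circuit: V = 4.94 × 400/(120 + 400) = 3.80 V.
With the load, R_B becomes R_B‖R_L = 181.4 Ω, so V = 4.94 × 181.4/301.4 = 2.97 V.

Unloaded: 3.80 V; loaded: 2.97 V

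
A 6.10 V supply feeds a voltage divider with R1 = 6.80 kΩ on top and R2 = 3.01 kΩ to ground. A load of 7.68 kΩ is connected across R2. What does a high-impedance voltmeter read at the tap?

The load sits in parallel with R2: R2‖R_L = (3.01 × 7.68) / (3.01 + 7.68) = 2.162 kΩ.
V_out = 6.10 × 2.162 / (6.80 + 2.162) = 6.10 × 2.162/8.962 = 1.47 V.
(Unloaded it would have been 1.87 V.)

V_out ≈ 1.47 V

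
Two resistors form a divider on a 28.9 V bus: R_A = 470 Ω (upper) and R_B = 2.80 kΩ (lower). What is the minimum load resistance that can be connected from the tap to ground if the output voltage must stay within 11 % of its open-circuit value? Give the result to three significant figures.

Output resistance R_th = R_A‖R_B = (470 × 2800)/3270 = 402.4 Ω.
The fractional drop is R_th/(R_th + R_L); requiring this ≤ 0.110 gives R_L ≥ R_th(1/0.110 − 1) = 402.4 × 8.091 = 3.26 kΩ.

R_L(min) ≈ 3.26 kΩ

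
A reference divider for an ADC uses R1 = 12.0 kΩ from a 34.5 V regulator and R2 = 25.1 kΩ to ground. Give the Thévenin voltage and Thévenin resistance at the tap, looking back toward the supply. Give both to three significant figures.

V_th = 23.3 V, R_th = 8.12 kΩ

V_th is the open-circuit tap voltage: 34.5 × 25.1/(12.0 + 25.1) = 23.3 V.
With the supply zeroed, R1 and R2 appear in parallel from the tap: R_th = R1‖R2 = (12.0 × 25.1)/37.10 = 8.12 kΩ.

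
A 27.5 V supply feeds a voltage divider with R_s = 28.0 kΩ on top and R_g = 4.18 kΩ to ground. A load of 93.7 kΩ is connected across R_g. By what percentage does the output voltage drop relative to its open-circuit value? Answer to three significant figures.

3.74 %

The divider's output (Thévenin) resistance is R_s‖R_g = 3.637 kΩ.
Fractional drop under load = R_th/(R_th + R_L) = 3.637 / (3.637 + 93.7) = 0.03737.
So the output falls by 3.74 %.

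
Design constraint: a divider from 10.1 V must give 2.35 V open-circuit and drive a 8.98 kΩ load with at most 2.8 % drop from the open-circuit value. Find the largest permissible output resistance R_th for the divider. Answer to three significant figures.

Loading drop = R_th/(R_th + R_L) ≤ 0.0280, so R_th ≤ R_L · ε/(1−ε) = 8.98 kΩ × 0.0280/0.9720 = 259 Ω.

R_th ≤ 259 Ω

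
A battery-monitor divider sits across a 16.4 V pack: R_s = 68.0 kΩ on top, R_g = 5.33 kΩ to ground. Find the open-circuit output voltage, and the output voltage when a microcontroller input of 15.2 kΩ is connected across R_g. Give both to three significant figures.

Open-circuit: V = 16.4 × 5.33/(68.0 + 5.33) = 1.19 V.
With the load, R_g becomes R_g‖R_L = 3.946 kΩ, so V = 16.4 × 3.946/71.95 = 0.900 V.

Unloaded: 1.19 V; loaded: 0.900 V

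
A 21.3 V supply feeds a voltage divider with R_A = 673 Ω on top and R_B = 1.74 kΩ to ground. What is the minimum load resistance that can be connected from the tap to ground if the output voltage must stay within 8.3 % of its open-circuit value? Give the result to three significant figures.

R_L(min) ≈ 5.36 kΩ

Output resistance R_th = R_A‖R_B = (673 × 1740)/2413 = 485.3 Ω.
The fractional drop is R_th/(R_th + R_L); requiring this ≤ 0.0830 gives R_L ≥ R_th(1/0.0830 − 1) = 485.3 × 11.05 = 5.36 kΩ.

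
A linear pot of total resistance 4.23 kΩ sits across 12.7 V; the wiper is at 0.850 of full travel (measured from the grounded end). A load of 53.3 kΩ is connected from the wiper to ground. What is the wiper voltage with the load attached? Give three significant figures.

The wiper splits the pot into (1−α)R = 634.5 Ω above and αR = 3596 Ω below.
Lower section ‖ load = 3368 Ω.
V_wiper = 12.7 × 3368/(634.5 + 3368) = 10.7 V.

V ≈ 10.7 V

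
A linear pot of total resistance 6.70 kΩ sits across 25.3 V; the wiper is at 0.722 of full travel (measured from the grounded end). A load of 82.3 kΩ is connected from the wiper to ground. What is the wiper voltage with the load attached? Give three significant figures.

V ≈ 18.0 V

The wiper splits the pot into (1−α)R = 1.863 kΩ above and αR = 4.837 kΩ below.
Lower section ‖ load = 4.569 kΩ.
V_wiper = 25.3 × 4.569/(1.863 + 4.569) = 18.0 V.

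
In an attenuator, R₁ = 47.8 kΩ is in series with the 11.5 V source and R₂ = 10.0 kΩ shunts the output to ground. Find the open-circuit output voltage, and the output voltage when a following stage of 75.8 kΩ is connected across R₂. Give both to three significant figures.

Unloaded: 1.99 V; loaded: 1.79 V

Open-circuit: V = 11.5 × 10.0/(47.8 + 10.0) = 1.99 V.
With the load, R₂ becomes R₂‖R_L = 8.834 kΩ, so V = 11.5 × 8.834/56.63 = 1.79 V.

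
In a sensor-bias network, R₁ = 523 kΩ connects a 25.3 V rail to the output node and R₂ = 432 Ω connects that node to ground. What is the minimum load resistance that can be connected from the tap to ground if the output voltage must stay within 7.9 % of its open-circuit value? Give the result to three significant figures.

Output resistance R_th = R₁‖R₂ = (523000 × 432)/523400 = 431.6 Ω.
The fractional drop is R_th/(R_th + R_L); requiring this ≤ 0.0790 gives R_L ≥ R_th(1/0.0790 − 1) = 431.6 × 11.66 = 5.03 kΩ.

R_L(min) ≈ 5.03 kΩ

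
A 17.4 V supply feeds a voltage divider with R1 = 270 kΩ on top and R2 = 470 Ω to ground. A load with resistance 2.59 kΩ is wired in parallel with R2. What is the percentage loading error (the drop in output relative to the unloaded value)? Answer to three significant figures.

Unloaded V = 17.4 × 470/270500 = 0.03024 V.
Loaded: R2‖R_L = 397.8 Ω, giving V = 17.4 × 397.8/270400 = 0.02560 V.
Drop = (0.03024 − 0.02560) / 0.03024 = 15.3 %.

15.3 %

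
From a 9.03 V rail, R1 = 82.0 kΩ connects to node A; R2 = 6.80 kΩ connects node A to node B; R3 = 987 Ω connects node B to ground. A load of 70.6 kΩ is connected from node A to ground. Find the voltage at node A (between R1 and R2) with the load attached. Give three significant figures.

V ≈ 0.711 V

Below node A the series string R2+R3 = 7787 Ω sits in parallel with the 70600 Ω load: 7013 Ω.
V_A = 9.03 × 7013/(82000 + 7013) = 0.711 V.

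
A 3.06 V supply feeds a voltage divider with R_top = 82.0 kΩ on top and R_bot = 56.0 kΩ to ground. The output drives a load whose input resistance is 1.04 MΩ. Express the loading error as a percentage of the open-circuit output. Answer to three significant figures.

The divider's output (Thévenin) resistance is R_top‖R_bot = 33.28 kΩ.
Fractional drop under load = R_th/(R_th + R_L) = 33.28 / (33.28 + 1040) = 0.03100.
So the output falls by 3.10 %.

3.10 %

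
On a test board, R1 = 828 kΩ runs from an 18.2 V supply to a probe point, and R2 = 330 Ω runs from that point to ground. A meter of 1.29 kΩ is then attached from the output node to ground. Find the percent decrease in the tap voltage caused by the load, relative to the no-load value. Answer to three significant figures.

Unloaded V = 18.2 × 330/828300 = 0.007251 V.
Loaded: R2‖R_L = 262.8 Ω, giving V = 18.2 × 262.8/828300 = 0.005774 V.
Drop = (0.007251 − 0.005774) / 0.007251 = 20.4 %.

20.4 %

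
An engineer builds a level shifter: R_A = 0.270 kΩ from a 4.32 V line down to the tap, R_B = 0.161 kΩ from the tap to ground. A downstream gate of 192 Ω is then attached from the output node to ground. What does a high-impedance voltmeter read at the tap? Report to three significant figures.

V_out ≈ 1.06 V

The load sits in parallel with R_B: R_B‖R_L = (161 × 192) / (161 + 192) = 87.57 Ω.
V_out = 4.32 × 87.57 / (270 + 87.57) = 4.32 × 87.57/357.6 = 1.06 V.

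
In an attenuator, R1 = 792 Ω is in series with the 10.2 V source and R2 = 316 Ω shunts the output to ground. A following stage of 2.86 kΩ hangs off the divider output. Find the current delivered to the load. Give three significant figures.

I_L ≈ 0.943 mA

R2‖R_L = 284.6 Ω; V_out = 10.2 × 284.6/1077 = 2.696 V.
I_L = V_out / R_L = 2.696 / 2.86 kΩ = 0.943 mA.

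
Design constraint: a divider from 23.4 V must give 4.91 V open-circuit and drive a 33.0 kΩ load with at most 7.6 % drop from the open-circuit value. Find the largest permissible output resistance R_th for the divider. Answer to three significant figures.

Loading drop = R_th/(R_th + R_L) ≤ 0.0760, so R_th ≤ R_L · ε/(1−ε) = 33.0 kΩ × 0.0760/0.9240 = 2.71 kΩ.

R_th ≤ 2.71 kΩ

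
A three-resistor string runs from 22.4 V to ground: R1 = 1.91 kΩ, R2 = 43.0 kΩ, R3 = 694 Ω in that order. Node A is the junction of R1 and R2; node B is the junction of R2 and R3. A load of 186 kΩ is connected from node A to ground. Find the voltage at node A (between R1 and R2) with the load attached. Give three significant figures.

V ≈ 21.3 V

Below node A the series string R2+R3 = 43690 Ω sits in parallel with the 186000 Ω load: 35380 Ω.
V_A = 22.4 × 35380/(1910 + 35380) = 21.3 V.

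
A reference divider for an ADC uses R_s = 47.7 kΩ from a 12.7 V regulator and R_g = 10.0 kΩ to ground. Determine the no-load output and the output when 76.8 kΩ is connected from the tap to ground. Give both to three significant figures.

Open-circuit: V = 12.7 × 10.0/(47.7 + 10.0) = 2.20 V.
With the load, R_g becomes R_g‖R_L = 8.848 kΩ, so V = 12.7 × 8.848/56.55 = 1.99 V.

Unloaded: 2.20 V; loaded: 1.99 V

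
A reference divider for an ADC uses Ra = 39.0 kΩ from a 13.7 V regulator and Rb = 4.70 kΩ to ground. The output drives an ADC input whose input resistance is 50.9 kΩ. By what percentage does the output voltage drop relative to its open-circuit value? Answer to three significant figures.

The divider's output (Thévenin) resistance is Ra‖Rb = 4.195 kΩ.
Fractional drop under load = R_th/(R_th + R_L) = 4.195 / (4.195 + 50.9) = 0.07613.
So the output falls by 7.61 %.

7.61 %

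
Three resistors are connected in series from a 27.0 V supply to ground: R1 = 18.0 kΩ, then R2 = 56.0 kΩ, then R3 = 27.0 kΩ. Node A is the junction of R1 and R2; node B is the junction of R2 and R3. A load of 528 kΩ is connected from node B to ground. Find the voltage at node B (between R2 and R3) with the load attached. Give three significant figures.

At node B, R3 is in parallel with the load: R3‖R_L = 25.69 kΩ.
Below node A the resistance is R2 + (R3‖R_L) = 81.69 kΩ, so V_A = 27.0 × 81.69/99.69 = 22.12 V.
Then V_B = V_A × (R3‖R_L)/(R2 + R3‖R_L) = 22.12 × 25.69/81.69 = 6.96 V.

V ≈ 6.96 V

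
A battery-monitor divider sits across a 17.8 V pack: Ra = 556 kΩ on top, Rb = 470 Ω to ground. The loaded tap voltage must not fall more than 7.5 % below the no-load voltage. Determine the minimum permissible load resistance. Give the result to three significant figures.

Output resistance R_th = Ra‖Rb = (556000 × 470)/556500 = 469.6 Ω.
The fractional drop is R_th/(R_th + R_L); requiring this ≤ 0.0750 gives R_L ≥ R_th(1/0.0750 − 1) = 469.6 × 12.33 = 5.79 kΩ.

R_L(min) ≈ 5.79 kΩ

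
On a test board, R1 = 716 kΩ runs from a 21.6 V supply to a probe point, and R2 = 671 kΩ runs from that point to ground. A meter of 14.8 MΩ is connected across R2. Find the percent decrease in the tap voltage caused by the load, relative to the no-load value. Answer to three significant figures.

The divider's output (Thévenin) resistance is R1‖R2 = 346.4 kΩ.
Fractional drop under load = R_th/(R_th + R_L) = 346.4 / (346.4 + 14800) = 0.02287.
So the output falls by 2.29 %.

2.29 %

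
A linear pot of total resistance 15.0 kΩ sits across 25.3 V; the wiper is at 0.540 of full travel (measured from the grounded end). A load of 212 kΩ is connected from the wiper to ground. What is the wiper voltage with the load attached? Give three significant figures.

V ≈ 13.4 V

The wiper splits the pot into (1−α)R = 6.900 kΩ above and αR = 8.100 kΩ below.
Lower section ‖ load = 7.802 kΩ.
V_wiper = 25.3 × 7.802/(6.900 + 7.802) = 13.4 V.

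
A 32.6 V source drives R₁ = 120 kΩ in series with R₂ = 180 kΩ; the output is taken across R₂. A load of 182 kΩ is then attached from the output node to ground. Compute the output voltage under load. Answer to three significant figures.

The load sits in parallel with R₂: R₂‖R_L = (180 × 182) / (180 + 182) = 90.50 kΩ.
V_out = 32.6 × 90.50 / (120 + 90.50) = 32.6 × 90.50/210.5 = 14.0 V.

V_out ≈ 14.0 V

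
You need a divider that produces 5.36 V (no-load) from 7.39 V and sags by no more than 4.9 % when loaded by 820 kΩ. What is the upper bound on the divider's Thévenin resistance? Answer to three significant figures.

Loading drop = R_th/(R_th + R_L) ≤ 0.0490, so R_th ≤ R_L · ε/(1−ε) = 820 kΩ × 0.0490/0.9510 = 42.3 kΩ.
(Any R1, R2 with R2/(R1+R2) = 0.725 and R1‖R2 ≤ 42.3 kΩ will meet the spec.)

R_th ≤ 42.3 kΩ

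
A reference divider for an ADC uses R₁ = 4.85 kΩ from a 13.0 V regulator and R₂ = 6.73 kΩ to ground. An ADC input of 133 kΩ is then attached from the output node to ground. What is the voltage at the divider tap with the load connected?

The load sits in parallel with R₂: R₂‖R_L = (6.73 × 133) / (6.73 + 133) = 6.406 kΩ.
V_out = 13.0 × 6.406 / (4.85 + 6.406) = 13.0 × 6.406/11.26 = 7.40 V.
(Unloaded it would have been 7.56 V.)

V_out ≈ 7.40 V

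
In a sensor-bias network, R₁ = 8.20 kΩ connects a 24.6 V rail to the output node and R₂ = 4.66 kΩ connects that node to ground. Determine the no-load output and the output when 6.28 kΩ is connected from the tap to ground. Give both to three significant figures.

Open-circuit: V = 24.6 × 4.66/(8.20 + 4.66) = 8.91 V.
With the load, R₂ becomes R₂‖R_L = 2.675 kΩ, so V = 24.6 × 2.675/10.88 = 6.05 V.

Unloaded: 8.91 V; loaded: 6.05 V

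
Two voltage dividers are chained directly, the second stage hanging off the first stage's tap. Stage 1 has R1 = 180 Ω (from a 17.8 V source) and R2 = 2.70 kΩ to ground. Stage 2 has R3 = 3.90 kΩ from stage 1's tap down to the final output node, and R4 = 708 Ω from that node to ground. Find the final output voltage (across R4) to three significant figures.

V_out ≈ 2.47 V

Stage 2 presents R3+R4 = 4608 Ω as a load on stage 1's tap.
Stage 1's lower leg becomes R2‖(R3+R4) = 1702 Ω, so V_mid = 17.8 × 1702/1882 = 16.10 V.
Stage 2 is itself unloaded: V_out = V_mid × R4/(R3+R4) = 16.10 × 708/4608 = 2.47 V.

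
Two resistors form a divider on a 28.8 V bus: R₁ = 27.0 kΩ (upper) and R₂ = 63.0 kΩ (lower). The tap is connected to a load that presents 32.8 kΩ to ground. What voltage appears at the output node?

V_out ≈ 12.8 V

The load sits in parallel with R₂: R₂‖R_L = (63.0 × 32.8) / (63.0 + 32.8) = 21.57 kΩ.
V_out = 28.8 × 21.57 / (27.0 + 21.57) = 28.8 × 21.57/48.57 = 12.8 V.
(Unloaded it would have been 20.2 V.)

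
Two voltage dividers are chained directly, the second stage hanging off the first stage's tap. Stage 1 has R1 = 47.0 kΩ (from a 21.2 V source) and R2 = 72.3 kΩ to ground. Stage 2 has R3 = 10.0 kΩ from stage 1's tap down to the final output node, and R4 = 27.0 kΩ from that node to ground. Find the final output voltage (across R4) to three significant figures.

V_out ≈ 5.30 V

Stage 2 presents R3+R4 = 37.00 kΩ as a load on stage 1's tap.
Stage 1's lower leg becomes R2‖(R3+R4) = 24.47 kΩ, so V_mid = 21.2 × 24.47/71.47 = 7.259 V.
Stage 2 is itself unloaded: V_out = V_mid × R4/(R3+R4) = 7.259 × 27.0/37.00 = 5.30 V.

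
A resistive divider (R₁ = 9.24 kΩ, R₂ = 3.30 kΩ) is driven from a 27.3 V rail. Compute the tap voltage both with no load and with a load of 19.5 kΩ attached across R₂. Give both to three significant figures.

Open-circuit: V = 27.3 × 3.30/(9.24 + 3.30) = 7.18 V.
With the load, R₂ becomes R₂‖R_L = 2.822 kΩ, so V = 27.3 × 2.822/12.06 = 6.39 V.

Unloaded: 7.18 V; loaded: 6.39 V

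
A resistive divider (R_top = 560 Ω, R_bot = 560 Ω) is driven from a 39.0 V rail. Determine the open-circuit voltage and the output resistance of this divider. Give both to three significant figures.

V_th = 19.5 V, R_th = 280 Ω

V_th is the open-circuit tap voltage: 39.0 × 560/(560 + 560) = 19.5 V.
With the supply zeroed, R_top and R_bot appear in parallel from the tap: R_th = R_top‖R_bot = (560 × 560)/1120 = 280 Ω.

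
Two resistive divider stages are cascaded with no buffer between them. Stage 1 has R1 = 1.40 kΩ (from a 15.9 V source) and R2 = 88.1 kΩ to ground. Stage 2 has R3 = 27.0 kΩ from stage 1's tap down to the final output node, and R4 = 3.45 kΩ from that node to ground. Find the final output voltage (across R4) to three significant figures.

Stage 2 presents R3+R4 = 30.45 kΩ as a load on stage 1's tap.
Stage 1's lower leg becomes R2‖(R3+R4) = 22.63 kΩ, so V_mid = 15.9 × 22.63/24.03 = 14.97 V.
Stage 2 is itself unloaded: V_out = V_mid × R4/(R3+R4) = 14.97 × 3.45/30.45 = 1.70 V.

V_out ≈ 1.70 V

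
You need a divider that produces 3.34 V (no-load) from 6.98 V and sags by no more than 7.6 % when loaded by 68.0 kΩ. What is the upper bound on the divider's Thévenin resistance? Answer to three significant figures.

Loading drop = R_th/(R_th + R_L) ≤ 0.0760, so R_th ≤ R_L · ε/(1−ε) = 68.0 kΩ × 0.0760/0.9240 = 5.59 kΩ.
(Any R1, R2 with R2/(R1+R2) = 0.479 and R1‖R2 ≤ 5.59 kΩ will meet the spec.)

R_th ≤ 5.59 kΩ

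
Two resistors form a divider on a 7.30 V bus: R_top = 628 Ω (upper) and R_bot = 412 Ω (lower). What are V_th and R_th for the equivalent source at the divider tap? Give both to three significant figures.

V_th = 2.89 V, R_th = 249 Ω

V_th is the open-circuit tap voltage: 7.30 × 412/(628 + 412) = 2.89 V.
With the supply zeroed, R_top and R_bot appear in parallel from the tap: R_th = R_top‖R_bot = (628 × 412)/1040 = 249 Ω.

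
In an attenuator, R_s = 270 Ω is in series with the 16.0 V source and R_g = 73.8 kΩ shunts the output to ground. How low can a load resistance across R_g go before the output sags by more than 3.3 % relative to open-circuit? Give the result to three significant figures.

Output resistance R_th = R_s‖R_g = (270 × 73800)/74070 = 269.0 Ω.
The fractional drop is R_th/(R_th + R_L); requiring this ≤ 0.0330 gives R_L ≥ R_th(1/0.0330 − 1) = 269.0 × 29.30 = 7.88 kΩ.

R_L(min) ≈ 7.88 kΩ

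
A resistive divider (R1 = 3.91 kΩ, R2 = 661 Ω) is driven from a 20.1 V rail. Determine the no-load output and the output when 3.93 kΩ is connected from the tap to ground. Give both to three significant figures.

Unloaded: 2.91 V; loaded: 2.54 V

Open-circuit: V = 20.1 × 661/(3910 + 661) = 2.91 V.
With the load, R2 becomes R2‖R_L = 565.8 Ω, so V = 20.1 × 565.8/4476 = 2.54 V.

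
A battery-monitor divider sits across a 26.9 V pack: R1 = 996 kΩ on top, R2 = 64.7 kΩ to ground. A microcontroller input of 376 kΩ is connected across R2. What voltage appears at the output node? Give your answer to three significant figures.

V_out ≈ 1.41 V

The load sits in parallel with R2: R2‖R_L = (64.7 × 376) / (64.7 + 376) = 55.20 kΩ.
V_out = 26.9 × 55.20 / (996 + 55.20) = 26.9 × 55.20/1051 = 1.41 V.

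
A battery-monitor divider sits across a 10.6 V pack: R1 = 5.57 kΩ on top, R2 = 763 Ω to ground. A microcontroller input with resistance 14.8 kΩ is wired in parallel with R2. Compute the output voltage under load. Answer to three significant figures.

V_out ≈ 1.22 V

The load sits in parallel with R2: R2‖R_L = (763 × 14800) / (763 + 14800) = 725.6 Ω.
V_out = 10.6 × 725.6 / (5570 + 725.6) = 10.6 × 725.6/6296 = 1.22 V.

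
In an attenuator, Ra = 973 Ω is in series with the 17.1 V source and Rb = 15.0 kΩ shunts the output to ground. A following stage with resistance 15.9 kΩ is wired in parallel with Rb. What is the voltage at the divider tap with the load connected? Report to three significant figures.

V_out ≈ 15.2 V

The load sits in parallel with Rb: Rb‖R_L = (15000 × 15900) / (15000 + 15900) = 7718 Ω.
V_out = 17.1 × 7718 / (973 + 7718) = 17.1 × 7718/8691 = 15.2 V.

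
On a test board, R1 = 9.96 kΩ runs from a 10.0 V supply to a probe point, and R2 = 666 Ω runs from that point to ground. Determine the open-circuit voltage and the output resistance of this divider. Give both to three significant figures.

V_th = 0.627 V, R_th = 624 Ω

V_th is the open-circuit tap voltage: 10.0 × 666/(9960 + 666) = 0.627 V.
With the supply zeroed, R1 and R2 appear in parallel from the tap: R_th = R1‖R2 = (9960 × 666)/10630 = 624 Ω.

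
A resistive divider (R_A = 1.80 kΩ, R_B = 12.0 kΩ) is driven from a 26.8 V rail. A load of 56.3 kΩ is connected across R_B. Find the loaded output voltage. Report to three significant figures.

The load sits in parallel with R_B: R_B‖R_L = (12.0 × 56.3) / (12.0 + 56.3) = 9.892 kΩ.
V_out = 26.8 × 9.892 / (1.80 + 9.892) = 26.8 × 9.892/11.69 = 22.7 V.

V_out ≈ 22.7 V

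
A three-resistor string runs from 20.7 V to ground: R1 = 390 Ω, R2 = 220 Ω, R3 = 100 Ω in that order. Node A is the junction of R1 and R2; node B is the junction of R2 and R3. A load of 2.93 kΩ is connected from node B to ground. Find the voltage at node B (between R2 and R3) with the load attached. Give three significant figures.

At node B, R3 is in parallel with the load: R3‖R_L = 96.70 Ω.
Below node A the resistance is R2 + (R3‖R_L) = 316.7 Ω, so V_A = 20.7 × 316.7/706.7 = 9.276 V.
Then V_B = V_A × (R3‖R_L)/(R2 + R3‖R_L) = 9.276 × 96.70/316.7 = 2.83 V.

V ≈ 2.83 V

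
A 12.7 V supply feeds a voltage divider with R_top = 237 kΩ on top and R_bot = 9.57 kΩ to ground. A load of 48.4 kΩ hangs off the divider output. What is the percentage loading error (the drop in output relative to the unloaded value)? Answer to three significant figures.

Unloaded V = 12.7 × 9.57/246.6 = 0.4929 V.
Loaded: R_bot‖R_L = 7.990 kΩ, giving V = 12.7 × 7.990/245.0 = 0.4142 V.
Drop = (0.4929 − 0.4142) / 0.4929 = 16.0 %.

16.0 %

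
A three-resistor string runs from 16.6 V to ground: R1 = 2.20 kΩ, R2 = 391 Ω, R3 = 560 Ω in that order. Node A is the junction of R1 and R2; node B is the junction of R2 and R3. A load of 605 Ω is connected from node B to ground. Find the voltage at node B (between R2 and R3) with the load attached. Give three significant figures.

V ≈ 1.68 V

At node B, R3 is in parallel with the load: R3‖R_L = 290.8 Ω.
Below node A the resistance is R2 + (R3‖R_L) = 681.8 Ω, so V_A = 16.6 × 681.8/2882 = 3.927 V.
Then V_B = V_A × (R3‖R_L)/(R2 + R3‖R_L) = 3.927 × 290.8/681.8 = 1.68 V.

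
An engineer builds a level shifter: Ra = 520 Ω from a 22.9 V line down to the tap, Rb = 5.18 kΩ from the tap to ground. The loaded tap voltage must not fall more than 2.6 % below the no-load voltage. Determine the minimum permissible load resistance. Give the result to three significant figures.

Output resistance R_th = Ra‖Rb = (520 × 5180)/5700 = 472.6 Ω.
The fractional drop is R_th/(R_th + R_L); requiring this ≤ 0.0260 gives R_L ≥ R_th(1/0.0260 − 1) = 472.6 × 37.46 = 17.7 kΩ.

R_L(min) ≈ 17.7 kΩ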